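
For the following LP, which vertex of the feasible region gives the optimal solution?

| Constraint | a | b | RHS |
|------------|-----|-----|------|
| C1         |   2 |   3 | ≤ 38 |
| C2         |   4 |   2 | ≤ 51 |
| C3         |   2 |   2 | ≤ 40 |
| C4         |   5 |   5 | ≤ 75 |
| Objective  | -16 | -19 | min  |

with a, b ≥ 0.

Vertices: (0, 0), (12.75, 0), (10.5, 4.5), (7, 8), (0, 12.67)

Evaluate the objective at each vertex of the feasible region:
  z(0, 0) = 0
  z(12.75, 0) = -204
  z(10.5, 4.5) = -253.5
  z(7, 8) = -264  ←
  z(0, 12.67) = -240.7
The minimum is at a = 7, b = 8.

(7, 8)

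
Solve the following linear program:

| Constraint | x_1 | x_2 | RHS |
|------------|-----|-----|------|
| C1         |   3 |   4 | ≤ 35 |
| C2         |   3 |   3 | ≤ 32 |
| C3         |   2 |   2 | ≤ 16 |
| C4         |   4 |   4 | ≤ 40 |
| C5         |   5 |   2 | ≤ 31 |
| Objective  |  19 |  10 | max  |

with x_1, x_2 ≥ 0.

Evaluate the objective at each vertex of the feasible region:
  z(0, 0) = 0
  z(6.2, 0) = 117.8
  z(5, 3) = 125  ←
  z(0, 8) = 80
The maximum is at x_1 = 5, x_2 = 3.

x_1 = 5, x_2 = 3, z = 125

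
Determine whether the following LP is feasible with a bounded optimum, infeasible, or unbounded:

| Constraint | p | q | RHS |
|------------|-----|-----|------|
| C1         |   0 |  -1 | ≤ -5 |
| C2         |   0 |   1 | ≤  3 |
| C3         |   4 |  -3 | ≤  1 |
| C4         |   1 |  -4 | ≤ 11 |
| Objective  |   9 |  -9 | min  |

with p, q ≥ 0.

Infeasible (no feasible solution exists)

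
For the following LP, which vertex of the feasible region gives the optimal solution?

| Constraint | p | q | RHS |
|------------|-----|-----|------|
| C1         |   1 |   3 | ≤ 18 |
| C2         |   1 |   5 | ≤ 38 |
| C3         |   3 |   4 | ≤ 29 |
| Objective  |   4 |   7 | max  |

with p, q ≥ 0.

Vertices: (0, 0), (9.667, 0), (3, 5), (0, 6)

Evaluate the objective at each vertex of the feasible region:
  z(0, 0) = 0
  z(9.667, 0) = 38.67
  z(3, 5) = 47  ←
  z(0, 6) = 42
The maximum is at p = 3, q = 5.

(3, 5)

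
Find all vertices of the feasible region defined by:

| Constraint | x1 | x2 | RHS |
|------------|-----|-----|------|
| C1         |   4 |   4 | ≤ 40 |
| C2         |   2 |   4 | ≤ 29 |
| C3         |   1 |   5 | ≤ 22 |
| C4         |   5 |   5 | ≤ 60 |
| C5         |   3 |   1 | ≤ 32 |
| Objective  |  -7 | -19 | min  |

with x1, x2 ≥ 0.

(0, 0), (10, 0), (7, 3), (0, 4.4)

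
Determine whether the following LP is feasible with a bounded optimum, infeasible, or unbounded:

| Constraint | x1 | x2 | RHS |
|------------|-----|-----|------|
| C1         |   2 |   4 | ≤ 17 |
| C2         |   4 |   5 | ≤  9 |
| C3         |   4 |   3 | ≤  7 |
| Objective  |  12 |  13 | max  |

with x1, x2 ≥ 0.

Feasible with a bounded optimal solution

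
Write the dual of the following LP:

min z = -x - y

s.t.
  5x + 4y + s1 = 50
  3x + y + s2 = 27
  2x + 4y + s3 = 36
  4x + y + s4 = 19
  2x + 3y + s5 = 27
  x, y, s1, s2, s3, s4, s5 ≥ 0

Primal min cᵀx s.t. Ax ≤ b, x ≥ 0  →  Dual max −bᵀy s.t. Aᵀy ≥ −c, y ≥ 0.

Maximize: z = -50y1 - 27y2 - 36y3 - 19y4 - 27y5

Subject to:
  5y1 + 3y2 + 2y3 + 4y4 + 2y5 ≥ 1
  4y1 + y2 + 4y3 + y4 + 3y5 ≥ 1
  y1, y2, y3, y4, y5 ≥ 0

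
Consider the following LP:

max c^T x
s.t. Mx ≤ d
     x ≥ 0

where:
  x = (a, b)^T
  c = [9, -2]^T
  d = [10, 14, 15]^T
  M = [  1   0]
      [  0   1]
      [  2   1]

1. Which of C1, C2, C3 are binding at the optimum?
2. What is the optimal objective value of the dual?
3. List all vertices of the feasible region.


1. C3
2. 67.5
3. (0, 0), (7.5, 0), (0.5, 14), (0, 14)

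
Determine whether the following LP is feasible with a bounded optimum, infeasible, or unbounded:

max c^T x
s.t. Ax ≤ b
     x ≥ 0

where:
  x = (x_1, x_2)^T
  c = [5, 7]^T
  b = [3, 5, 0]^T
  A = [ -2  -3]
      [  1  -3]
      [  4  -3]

Unbounded (objective can increase without bound)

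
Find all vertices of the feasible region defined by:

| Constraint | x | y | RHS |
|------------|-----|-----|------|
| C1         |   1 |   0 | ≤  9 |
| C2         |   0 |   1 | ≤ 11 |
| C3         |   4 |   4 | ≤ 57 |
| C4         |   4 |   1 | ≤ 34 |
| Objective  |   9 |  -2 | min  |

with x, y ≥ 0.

(0, 0), (8.5, 0), (6.583, 7.667), (3.25, 11), (0, 11)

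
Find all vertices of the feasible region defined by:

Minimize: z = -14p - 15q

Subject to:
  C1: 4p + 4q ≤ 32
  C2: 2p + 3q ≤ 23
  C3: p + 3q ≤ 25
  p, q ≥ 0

(0, 0), (8, 0), (1, 7), (0, 7.667)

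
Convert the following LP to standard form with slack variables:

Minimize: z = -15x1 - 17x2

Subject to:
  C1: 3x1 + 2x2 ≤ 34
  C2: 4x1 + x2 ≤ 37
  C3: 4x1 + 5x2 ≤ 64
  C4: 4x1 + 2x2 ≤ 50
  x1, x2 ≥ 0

min z = -15x1 - 17x2

s.t.
  3x1 + 2x2 + s1 = 34
  4x1 + x2 + s2 = 37
  4x1 + 5x2 + s3 = 64
  4x1 + 2x2 + s4 = 50
  x1, x2, s1, s2, s3, s4 ≥ 0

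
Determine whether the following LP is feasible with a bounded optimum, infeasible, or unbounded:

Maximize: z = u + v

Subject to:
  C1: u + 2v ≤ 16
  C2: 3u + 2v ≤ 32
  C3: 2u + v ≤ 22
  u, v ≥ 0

Feasible with a bounded optimal solution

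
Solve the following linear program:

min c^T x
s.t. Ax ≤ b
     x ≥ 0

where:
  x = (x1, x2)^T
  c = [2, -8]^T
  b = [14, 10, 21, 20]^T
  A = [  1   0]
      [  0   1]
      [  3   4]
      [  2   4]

Evaluate the objective at each vertex of the feasible region:
  z(0, 0) = 0
  z(7, 0) = 14
  z(1, 4.5) = -34
  z(0, 5) = -40  ←
The minimum is at x1 = 0, x2 = 5.

x1 = 0, x2 = 5, z = -40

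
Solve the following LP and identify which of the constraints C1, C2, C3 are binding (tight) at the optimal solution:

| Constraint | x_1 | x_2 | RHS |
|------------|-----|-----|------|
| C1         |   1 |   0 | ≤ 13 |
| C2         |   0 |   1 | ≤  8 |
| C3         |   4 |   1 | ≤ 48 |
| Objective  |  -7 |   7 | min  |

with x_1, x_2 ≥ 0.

At x_1 = 12, x_2 = 0, compute slack b - a·x for each constraint:
  C1: 13 − 12 = 1  (slack)
  C2: 8 − 0 = 8  (slack)
  C3: 48 − 48 = 0  (binding)

Optimal: x_1 = 12, x_2 = 0
Binding: C3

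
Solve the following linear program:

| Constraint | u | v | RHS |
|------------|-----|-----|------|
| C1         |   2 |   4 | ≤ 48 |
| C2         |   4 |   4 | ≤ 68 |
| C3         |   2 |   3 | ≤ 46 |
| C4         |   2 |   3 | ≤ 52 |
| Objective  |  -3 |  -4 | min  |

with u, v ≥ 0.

Evaluate the objective at each vertex of the feasible region:
  z(0, 0) = 0
  z(17, 0) = -51
  z(10, 7) = -58  ←
  z(0, 12) = -48
The minimum is at u = 10, v = 7.

u = 10, v = 7, z = -58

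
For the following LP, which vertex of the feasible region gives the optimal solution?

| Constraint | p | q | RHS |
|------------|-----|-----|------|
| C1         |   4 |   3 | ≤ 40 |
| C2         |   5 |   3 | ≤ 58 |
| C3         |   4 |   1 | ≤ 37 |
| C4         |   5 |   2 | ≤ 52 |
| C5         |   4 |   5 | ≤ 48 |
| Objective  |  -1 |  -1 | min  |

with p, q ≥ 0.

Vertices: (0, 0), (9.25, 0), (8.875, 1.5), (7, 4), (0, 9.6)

Evaluate the objective at each vertex of the feasible region:
  z(0, 0) = 0
  z(9.25, 0) = -9.25
  z(8.875, 1.5) = -10.38
  z(7, 4) = -11  ←
  z(0, 9.6) = -9.6
The minimum is at p = 7, q = 4.

(7, 4)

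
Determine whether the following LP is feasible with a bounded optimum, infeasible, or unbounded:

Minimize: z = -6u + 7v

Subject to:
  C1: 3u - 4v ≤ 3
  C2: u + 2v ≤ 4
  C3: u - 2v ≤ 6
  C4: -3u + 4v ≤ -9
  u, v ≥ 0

Infeasible (no feasible solution exists)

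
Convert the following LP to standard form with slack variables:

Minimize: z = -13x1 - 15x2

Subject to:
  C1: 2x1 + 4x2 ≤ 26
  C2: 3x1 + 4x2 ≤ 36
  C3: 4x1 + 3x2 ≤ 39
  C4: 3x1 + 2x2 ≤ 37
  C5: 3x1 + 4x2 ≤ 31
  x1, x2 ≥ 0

min z = -13x1 - 15x2

s.t.
  2x1 + 4x2 + s1 = 26
  3x1 + 4x2 + s2 = 36
  4x1 + 3x2 + s3 = 39
  3x1 + 2x2 + s4 = 37
  3x1 + 4x2 + s5 = 31
  x1, x2, s1, s2, s3, s4, s5 ≥ 0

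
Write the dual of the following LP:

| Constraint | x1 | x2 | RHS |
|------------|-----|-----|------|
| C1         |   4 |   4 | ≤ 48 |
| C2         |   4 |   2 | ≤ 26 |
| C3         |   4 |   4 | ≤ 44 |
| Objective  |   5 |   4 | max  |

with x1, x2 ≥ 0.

Primal max cᵀx s.t. Ax ≤ b, x ≥ 0  →  Dual min bᵀy s.t. Aᵀy ≥ c, y ≥ 0.

Minimize: z = 48y1 + 26y2 + 44y3

Subject to:
  4y1 + 4y2 + 4y3 ≥ 5
  4y1 + 2y2 + 4y3 ≥ 4
  y1, y2, y3 ≥ 0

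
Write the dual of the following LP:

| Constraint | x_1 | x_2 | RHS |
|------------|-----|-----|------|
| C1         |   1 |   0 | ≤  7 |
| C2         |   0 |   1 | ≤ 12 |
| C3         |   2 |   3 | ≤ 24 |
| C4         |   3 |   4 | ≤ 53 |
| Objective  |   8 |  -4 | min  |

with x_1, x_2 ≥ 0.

Primal min cᵀx s.t. Ax ≤ b, x ≥ 0  →  Dual max −bᵀy s.t. Aᵀy ≥ −c, y ≥ 0.

Maximize: z = -7y1 - 12y2 - 24y3 - 53y4

Subject to:
  y1 + 2y3 + 3y4 ≥ -8
  y2 + 3y3 + 4y4 ≥ 4
  y1, y2, y3, y4 ≥ 0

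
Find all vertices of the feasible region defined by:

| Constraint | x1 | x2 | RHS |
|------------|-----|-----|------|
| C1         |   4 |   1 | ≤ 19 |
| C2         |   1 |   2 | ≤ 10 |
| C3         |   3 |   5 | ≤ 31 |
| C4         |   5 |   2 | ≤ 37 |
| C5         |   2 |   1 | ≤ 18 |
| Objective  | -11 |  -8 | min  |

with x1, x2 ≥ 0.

(0, 0), (4.75, 0), (4, 3), (0, 5)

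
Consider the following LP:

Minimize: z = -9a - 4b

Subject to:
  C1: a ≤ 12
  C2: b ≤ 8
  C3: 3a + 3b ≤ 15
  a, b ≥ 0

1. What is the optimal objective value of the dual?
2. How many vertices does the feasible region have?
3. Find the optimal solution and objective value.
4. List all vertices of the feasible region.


1. -45
2. 3
3. a = 5, b = 0, z = -45
4. (0, 0), (5, 0), (0, 5)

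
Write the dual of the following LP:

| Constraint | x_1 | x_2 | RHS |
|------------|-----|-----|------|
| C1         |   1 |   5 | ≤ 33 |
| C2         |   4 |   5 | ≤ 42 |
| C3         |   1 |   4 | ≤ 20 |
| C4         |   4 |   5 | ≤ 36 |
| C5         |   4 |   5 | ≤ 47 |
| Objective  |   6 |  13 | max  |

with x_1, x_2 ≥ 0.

Primal max cᵀx s.t. Ax ≤ b, x ≥ 0  →  Dual min bᵀy s.t. Aᵀy ≥ c, y ≥ 0.

Minimize: z = 33y1 + 42y2 + 20y3 + 36y4 + 47y5

Subject to:
  y1 + 4y2 + y3 + 4y4 + 4y5 ≥ 6
  5y1 + 5y2 + 4y3 + 5y4 + 5y5 ≥ 13
  y1, y2, y3, y4, y5 ≥ 0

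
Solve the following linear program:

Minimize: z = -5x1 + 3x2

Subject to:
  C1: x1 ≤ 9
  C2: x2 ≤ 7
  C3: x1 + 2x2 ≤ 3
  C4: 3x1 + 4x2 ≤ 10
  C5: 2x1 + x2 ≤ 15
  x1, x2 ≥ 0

Evaluate the objective at each vertex of the feasible region:
  z(0, 0) = 0
  z(3, 0) = -15  ←
  z(0, 1.5) = 4.5
The minimum is at x1 = 3, x2 = 0.

x1 = 3, x2 = 0, z = -15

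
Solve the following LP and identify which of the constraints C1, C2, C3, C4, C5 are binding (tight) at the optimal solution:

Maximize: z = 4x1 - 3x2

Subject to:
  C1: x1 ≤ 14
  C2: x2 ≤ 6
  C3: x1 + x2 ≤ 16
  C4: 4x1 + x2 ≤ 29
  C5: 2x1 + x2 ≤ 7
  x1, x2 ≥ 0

At x1 = 3.5, x2 = 0, compute slack b - a·x for each constraint:
  C1: 14 − 3.5 = 10.5  (slack)
  C2: 6 − 0 = 6  (slack)
  C3: 16 − 3.5 = 12.5  (slack)
  C4: 29 − 14 = 15  (slack)
  C5: 7 − 7 = 0  (binding)

Optimal: x1 = 3.5, x2 = 0
Binding: C5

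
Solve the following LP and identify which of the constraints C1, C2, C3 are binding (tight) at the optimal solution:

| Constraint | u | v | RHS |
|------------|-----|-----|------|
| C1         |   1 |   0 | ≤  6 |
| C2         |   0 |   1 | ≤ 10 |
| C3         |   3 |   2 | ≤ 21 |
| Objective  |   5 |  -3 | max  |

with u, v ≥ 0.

At u = 6, v = 0, compute slack b - a·x for each constraint:
  C1: 6 − 6 = 0  (binding)
  C2: 10 − 0 = 10  (slack)
  C3: 21 − 18 = 3  (slack)

Optimal: u = 6, v = 0
Binding: C1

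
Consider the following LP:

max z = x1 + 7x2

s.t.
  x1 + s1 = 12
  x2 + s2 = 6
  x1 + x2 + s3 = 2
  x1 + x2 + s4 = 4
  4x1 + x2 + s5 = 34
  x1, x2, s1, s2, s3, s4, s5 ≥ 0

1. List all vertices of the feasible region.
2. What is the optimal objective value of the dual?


1. (0, 0), (2, 0), (0, 2)
2. 14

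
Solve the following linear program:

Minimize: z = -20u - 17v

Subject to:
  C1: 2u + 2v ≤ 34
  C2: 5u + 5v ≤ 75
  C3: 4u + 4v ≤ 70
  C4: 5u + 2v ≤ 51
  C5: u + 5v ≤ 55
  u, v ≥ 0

Evaluate the objective at each vertex of the feasible region:
  z(0, 0) = 0
  z(10.2, 0) = -204
  z(7, 8) = -276  ←
  z(5, 10) = -270
  z(0, 11) = -187
The minimum is at u = 7, v = 8.

u = 7, v = 8, z = -276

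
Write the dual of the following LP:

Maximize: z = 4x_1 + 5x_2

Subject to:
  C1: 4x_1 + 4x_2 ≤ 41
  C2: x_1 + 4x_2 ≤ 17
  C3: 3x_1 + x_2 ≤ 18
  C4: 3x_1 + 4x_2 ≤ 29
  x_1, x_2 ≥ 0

Primal max cᵀx s.t. Ax ≤ b, x ≥ 0  →  Dual min bᵀy s.t. Aᵀy ≥ c, y ≥ 0.

Minimize: z = 41y1 + 17y2 + 18y3 + 29y4

Subject to:
  4y1 + y2 + 3y3 + 3y4 ≥ 4
  4y1 + 4y2 + y3 + 4y4 ≥ 5
  y1, y2, y3, y4 ≥ 0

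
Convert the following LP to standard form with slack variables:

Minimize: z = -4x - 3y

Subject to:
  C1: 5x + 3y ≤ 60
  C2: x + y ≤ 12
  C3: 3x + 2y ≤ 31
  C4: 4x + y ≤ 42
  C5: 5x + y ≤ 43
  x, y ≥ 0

min z = -4x - 3y

s.t.
  5x + 3y + s1 = 60
  x + y + s2 = 12
  3x + 2y + s3 = 31
  4x + y + s4 = 42
  5x + y + s5 = 43
  x, y, s1, s2, s3, s4, s5 ≥ 0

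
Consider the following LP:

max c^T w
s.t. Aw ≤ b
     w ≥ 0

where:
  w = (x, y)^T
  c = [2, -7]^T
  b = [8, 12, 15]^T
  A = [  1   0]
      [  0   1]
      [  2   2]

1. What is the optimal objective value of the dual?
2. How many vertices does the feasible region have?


1. 15
2. 3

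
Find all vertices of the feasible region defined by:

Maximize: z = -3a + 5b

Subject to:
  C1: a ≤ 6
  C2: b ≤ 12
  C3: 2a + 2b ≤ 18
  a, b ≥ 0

(0, 0), (6, 0), (6, 3), (0, 9)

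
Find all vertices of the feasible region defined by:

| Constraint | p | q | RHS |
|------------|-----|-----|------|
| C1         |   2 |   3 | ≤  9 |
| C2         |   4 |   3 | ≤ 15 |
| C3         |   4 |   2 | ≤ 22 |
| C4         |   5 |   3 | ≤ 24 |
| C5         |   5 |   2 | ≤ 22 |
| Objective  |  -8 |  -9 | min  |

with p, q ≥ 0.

(0, 0), (3.75, 0), (3, 1), (0, 3)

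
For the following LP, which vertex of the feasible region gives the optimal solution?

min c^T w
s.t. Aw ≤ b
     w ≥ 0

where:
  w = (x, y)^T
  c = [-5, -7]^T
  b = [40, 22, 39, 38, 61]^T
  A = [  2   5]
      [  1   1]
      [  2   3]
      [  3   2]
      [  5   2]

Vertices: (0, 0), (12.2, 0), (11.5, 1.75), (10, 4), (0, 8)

Evaluate the objective at each vertex of the feasible region:
  z(0, 0) = 0
  z(12.2, 0) = -61
  z(11.5, 1.75) = -69.75
  z(10, 4) = -78  ←
  z(0, 8) = -56
The minimum is at x = 10, y = 4.

(10, 4)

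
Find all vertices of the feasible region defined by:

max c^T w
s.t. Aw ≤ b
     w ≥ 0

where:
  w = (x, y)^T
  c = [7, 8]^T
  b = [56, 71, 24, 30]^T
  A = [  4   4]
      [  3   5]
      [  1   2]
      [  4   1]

(0, 0), (7.5, 0), (5.333, 8.667), (4, 10), (0, 12)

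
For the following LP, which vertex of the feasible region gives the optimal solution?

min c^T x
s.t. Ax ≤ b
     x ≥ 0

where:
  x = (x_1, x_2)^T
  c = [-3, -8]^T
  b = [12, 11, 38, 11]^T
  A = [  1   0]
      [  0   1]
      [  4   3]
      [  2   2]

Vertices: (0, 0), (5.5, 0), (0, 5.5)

Evaluate the objective at each vertex of the feasible region:
  z(0, 0) = 0
  z(5.5, 0) = -16.5
  z(0, 5.5) = -44  ←
The minimum is at x_1 = 0, x_2 = 5.5.

(0, 5.5)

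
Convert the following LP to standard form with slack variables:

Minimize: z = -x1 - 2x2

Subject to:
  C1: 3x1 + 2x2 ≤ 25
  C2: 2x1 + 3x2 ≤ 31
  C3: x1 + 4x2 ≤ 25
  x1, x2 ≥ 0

min z = -x1 - 2x2

s.t.
  3x1 + 2x2 + s1 = 25
  2x1 + 3x2 + s2 = 31
  x1 + 4x2 + s3 = 25
  x1, x2, s1, s2, s3 ≥ 0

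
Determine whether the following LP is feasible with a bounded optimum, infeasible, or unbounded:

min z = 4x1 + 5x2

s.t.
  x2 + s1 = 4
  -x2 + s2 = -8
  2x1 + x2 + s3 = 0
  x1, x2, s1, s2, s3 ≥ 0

Infeasible (no feasible solution exists)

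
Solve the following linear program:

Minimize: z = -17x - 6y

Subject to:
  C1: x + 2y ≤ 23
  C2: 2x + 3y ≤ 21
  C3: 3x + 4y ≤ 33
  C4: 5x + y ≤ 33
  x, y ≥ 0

Evaluate the objective at each vertex of the feasible region:
  z(0, 0) = 0
  z(6.6, 0) = -112.2
  z(6, 3) = -120  ←
  z(0, 7) = -42
The minimum is at x = 6, y = 3.

x = 6, y = 3, z = -120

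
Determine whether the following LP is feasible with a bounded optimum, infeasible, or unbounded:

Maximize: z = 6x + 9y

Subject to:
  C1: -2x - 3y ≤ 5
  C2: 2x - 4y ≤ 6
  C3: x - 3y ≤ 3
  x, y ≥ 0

Unbounded (objective can increase without bound)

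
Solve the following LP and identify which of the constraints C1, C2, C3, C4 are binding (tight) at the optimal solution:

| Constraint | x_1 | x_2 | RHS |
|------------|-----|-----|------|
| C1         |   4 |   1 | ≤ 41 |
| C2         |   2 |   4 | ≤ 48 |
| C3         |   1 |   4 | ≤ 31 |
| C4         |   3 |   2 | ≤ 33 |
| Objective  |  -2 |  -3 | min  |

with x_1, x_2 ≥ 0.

At x_1 = 7, x_2 = 6, compute slack b - a·x for each constraint:
  C1: 41 − 34 = 7  (slack)
  C2: 48 − 38 = 10  (slack)
  C3: 31 − 31 = 0  (binding)
  C4: 33 − 33 = 0  (binding)

Optimal: x_1 = 7, x_2 = 6
Binding: C3, C4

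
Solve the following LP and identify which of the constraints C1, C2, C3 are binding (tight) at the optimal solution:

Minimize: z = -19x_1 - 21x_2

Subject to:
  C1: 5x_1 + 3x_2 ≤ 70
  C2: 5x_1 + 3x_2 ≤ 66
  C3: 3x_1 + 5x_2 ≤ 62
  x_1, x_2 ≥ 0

At x_1 = 9, x_2 = 7, compute slack b - a·x for each constraint:
  C1: 70 − 66 = 4  (slack)
  C2: 66 − 66 = 0  (binding)
  C3: 62 − 62 = 0  (binding)

Optimal: x_1 = 9, x_2 = 7
Binding: C2, C3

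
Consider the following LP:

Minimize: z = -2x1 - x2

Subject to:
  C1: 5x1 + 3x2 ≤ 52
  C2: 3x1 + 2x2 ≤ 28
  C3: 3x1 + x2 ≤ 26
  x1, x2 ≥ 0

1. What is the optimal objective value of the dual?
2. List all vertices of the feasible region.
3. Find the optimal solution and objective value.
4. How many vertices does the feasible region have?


1. -18
2. (0, 0), (8.667, 0), (8, 2), (0, 14)
3. x1 = 8, x2 = 2, z = -18
4. 4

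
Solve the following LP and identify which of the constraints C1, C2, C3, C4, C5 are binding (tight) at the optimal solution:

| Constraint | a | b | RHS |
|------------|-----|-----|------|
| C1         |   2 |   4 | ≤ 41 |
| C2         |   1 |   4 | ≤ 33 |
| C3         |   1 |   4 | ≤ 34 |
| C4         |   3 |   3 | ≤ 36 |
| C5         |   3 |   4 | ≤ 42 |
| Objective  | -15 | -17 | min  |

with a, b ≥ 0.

At a = 6, b = 6, compute slack b - a·x for each constraint:
  C1: 41 − 36 = 5  (slack)
  C2: 33 − 30 = 3  (slack)
  C3: 34 − 30 = 4  (slack)
  C4: 36 − 36 = 0  (binding)
  C5: 42 − 42 = 0  (binding)

Optimal: a = 6, b = 6
Binding: C4, C5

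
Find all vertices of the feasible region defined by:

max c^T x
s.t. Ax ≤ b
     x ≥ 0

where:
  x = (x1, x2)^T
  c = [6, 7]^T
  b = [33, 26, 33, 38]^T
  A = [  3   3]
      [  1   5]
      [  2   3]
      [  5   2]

(0, 0), (7.6, 0), (6, 4), (0, 5.2)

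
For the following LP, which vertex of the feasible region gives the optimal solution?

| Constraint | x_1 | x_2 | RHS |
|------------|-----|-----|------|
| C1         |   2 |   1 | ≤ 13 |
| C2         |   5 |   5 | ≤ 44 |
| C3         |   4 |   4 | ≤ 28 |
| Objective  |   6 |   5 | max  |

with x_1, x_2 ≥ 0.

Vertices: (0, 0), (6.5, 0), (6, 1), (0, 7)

Evaluate the objective at each vertex of the feasible region:
  z(0, 0) = 0
  z(6.5, 0) = 39
  z(6, 1) = 41  ←
  z(0, 7) = 35
The maximum is at x_1 = 6, x_2 = 1.

(6, 1)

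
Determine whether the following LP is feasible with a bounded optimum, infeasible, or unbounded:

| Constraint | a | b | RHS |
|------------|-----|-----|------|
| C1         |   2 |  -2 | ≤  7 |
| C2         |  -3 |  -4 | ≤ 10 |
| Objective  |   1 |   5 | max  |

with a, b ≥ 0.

Unbounded (objective can increase without bound)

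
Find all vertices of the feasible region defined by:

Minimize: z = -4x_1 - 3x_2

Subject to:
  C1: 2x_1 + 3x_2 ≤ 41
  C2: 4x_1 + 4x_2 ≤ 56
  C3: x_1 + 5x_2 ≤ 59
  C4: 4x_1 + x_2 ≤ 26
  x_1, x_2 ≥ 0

(0, 0), (6.5, 0), (4, 10), (2.75, 11.25), (0, 11.8)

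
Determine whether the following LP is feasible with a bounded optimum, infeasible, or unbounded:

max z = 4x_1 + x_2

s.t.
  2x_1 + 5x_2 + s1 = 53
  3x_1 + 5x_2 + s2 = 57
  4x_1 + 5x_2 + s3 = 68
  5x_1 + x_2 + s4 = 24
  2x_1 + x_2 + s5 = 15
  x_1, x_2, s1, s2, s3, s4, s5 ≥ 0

Feasible with a bounded optimal solution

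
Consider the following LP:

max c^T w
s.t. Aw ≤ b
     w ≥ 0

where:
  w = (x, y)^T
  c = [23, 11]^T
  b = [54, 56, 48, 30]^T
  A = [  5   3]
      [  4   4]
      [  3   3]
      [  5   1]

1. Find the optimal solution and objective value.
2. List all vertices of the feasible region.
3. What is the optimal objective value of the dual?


1. x = 4, y = 10, z = 202
2. (0, 0), (6, 0), (4, 10), (0, 14)
3. 202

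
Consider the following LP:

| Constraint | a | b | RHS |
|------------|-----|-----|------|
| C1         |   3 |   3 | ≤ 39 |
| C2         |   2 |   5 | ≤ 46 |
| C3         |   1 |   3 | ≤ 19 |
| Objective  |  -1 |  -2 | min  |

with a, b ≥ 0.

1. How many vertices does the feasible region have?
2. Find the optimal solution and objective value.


1. 4
2. a = 10, b = 3, z = -16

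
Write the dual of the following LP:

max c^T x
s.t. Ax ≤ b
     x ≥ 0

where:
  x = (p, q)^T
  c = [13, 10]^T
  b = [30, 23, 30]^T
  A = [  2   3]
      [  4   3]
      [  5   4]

Primal max cᵀx s.t. Ax ≤ b, x ≥ 0  →  Dual min bᵀy s.t. Aᵀy ≥ c, y ≥ 0.

Minimize: z = 30y1 + 23y2 + 30y3

Subject to:
  2y1 + 4y2 + 5y3 ≥ 13
  3y1 + 3y2 + 4y3 ≥ 10
  y1, y2, y3 ≥ 0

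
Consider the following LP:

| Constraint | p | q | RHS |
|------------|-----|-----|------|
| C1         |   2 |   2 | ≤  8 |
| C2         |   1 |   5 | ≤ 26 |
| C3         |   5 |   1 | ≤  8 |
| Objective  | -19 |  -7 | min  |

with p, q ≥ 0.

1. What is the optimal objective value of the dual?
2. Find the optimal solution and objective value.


1. -40
2. p = 1, q = 3, z = -40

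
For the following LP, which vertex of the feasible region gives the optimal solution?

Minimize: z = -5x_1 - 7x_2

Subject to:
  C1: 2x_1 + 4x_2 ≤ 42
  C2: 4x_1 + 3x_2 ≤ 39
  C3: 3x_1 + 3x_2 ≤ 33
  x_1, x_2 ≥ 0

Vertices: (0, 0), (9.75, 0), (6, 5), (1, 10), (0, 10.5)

Evaluate the objective at each vertex of the feasible region:
  z(0, 0) = 0
  z(9.75, 0) = -48.75
  z(6, 5) = -65
  z(1, 10) = -75  ←
  z(0, 10.5) = -73.5
The minimum is at x_1 = 1, x_2 = 10.

(1, 10)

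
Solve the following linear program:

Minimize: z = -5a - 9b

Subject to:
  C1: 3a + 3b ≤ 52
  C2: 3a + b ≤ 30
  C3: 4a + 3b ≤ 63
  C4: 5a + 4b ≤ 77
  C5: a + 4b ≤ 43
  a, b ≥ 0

Evaluate the objective at each vertex of the feasible region:
  z(0, 0) = 0
  z(10, 0) = -50
  z(7, 9) = -116  ←
  z(0, 10.75) = -96.75
The minimum is at a = 7, b = 9.

a = 7, b = 9, z = -116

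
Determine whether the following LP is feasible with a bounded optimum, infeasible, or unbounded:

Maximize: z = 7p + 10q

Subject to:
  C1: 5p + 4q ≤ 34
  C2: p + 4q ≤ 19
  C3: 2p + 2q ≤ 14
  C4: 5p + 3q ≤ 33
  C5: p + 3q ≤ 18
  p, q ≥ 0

Feasible with a bounded optimal solution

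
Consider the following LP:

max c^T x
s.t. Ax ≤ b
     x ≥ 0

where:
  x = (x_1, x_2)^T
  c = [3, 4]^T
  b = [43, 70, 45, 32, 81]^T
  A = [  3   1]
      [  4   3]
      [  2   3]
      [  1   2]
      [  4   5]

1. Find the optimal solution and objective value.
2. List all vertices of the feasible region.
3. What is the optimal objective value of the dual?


1. x_1 = 9, x_2 = 9, z = 63
2. (0, 0), (14.33, 0), (12.18, 6.455), (9, 9), (0, 15)
3. 63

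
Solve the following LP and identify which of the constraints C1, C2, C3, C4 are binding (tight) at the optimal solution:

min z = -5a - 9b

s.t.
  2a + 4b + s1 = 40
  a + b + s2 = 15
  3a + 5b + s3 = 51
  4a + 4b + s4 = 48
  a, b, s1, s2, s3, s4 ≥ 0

At a = 2, b = 9, compute slack b - a·x for each constraint:
  C1: 40 − 40 = 0  (binding)
  C2: 15 − 11 = 4  (slack)
  C3: 51 − 51 = 0  (binding)
  C4: 48 − 44 = 4  (slack)

Optimal: a = 2, b = 9
Binding: C1, C3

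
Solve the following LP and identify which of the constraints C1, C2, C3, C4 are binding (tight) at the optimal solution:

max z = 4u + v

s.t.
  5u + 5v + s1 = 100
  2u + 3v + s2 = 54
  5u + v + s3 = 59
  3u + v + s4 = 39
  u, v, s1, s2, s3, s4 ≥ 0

At u = 10, v = 9, compute slack b - a·x for each constraint:
  C1: 100 − 95 = 5  (slack)
  C2: 54 − 47 = 7  (slack)
  C3: 59 − 59 = 0  (binding)
  C4: 39 − 39 = 0  (binding)

Optimal: u = 10, v = 9
Binding: C3, C4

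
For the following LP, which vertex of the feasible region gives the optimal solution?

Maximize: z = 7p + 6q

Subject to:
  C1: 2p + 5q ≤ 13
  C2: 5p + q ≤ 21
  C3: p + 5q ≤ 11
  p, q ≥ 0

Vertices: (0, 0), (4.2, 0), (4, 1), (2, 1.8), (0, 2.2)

Evaluate the objective at each vertex of the feasible region:
  z(0, 0) = 0
  z(4.2, 0) = 29.4
  z(4, 1) = 34  ←
  z(2, 1.8) = 24.8
  z(0, 2.2) = 13.2
The maximum is at p = 4, q = 1.

(4, 1)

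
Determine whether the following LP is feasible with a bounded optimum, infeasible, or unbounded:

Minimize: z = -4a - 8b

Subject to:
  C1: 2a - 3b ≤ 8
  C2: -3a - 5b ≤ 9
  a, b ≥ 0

Unbounded (objective can decrease without bound)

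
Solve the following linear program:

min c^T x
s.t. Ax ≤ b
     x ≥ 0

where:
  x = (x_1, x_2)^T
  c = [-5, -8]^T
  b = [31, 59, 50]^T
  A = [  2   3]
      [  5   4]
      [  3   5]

Evaluate the objective at each vertex of the feasible region:
  z(0, 0) = 0
  z(11.8, 0) = -59
  z(7.571, 5.286) = -80.14
  z(5, 7) = -81  ←
  z(0, 10) = -80
The minimum is at x_1 = 5, x_2 = 7.

x_1 = 5, x_2 = 7, z = -81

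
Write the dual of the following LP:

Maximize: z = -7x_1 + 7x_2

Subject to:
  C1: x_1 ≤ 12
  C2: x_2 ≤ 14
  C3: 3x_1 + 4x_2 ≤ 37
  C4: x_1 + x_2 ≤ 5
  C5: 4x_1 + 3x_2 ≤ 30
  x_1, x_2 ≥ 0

Primal max cᵀx s.t. Ax ≤ b, x ≥ 0  →  Dual min bᵀy s.t. Aᵀy ≥ c, y ≥ 0.

Minimize: z = 12y1 + 14y2 + 37y3 + 5y4 + 30y5

Subject to:
  y1 + 3y3 + y4 + 4y5 ≥ -7
  y2 + 4y3 + y4 + 3y5 ≥ 7
  y1, y2, y3, y4, y5 ≥ 0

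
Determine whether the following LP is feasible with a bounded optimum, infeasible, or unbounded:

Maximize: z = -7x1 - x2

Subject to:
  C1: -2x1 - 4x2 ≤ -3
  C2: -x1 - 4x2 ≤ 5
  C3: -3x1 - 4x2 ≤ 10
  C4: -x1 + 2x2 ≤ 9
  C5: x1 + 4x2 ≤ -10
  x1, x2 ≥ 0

Infeasible (no feasible solution exists)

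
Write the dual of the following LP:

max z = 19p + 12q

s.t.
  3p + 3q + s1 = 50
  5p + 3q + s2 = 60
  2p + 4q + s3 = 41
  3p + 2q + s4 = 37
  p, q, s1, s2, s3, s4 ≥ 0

Primal max cᵀx s.t. Ax ≤ b, x ≥ 0  →  Dual min bᵀy s.t. Aᵀy ≥ c, y ≥ 0.

Minimize: z = 50y1 + 60y2 + 41y3 + 37y4

Subject to:
  3y1 + 5y2 + 2y3 + 3y4 ≥ 19
  3y1 + 3y2 + 4y3 + 2y4 ≥ 12
  y1, y2, y3, y4 ≥ 0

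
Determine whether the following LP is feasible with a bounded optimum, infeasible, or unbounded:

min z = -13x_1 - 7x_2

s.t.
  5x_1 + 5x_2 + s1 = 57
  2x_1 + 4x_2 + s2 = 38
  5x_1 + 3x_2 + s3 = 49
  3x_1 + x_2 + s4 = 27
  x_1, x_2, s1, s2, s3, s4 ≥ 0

Feasible with a bounded optimal solution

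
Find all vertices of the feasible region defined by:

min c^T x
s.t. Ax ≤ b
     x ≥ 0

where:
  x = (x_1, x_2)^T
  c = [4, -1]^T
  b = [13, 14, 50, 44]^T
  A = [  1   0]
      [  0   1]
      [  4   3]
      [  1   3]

(0, 0), (12.5, 0), (2, 14), (0, 14)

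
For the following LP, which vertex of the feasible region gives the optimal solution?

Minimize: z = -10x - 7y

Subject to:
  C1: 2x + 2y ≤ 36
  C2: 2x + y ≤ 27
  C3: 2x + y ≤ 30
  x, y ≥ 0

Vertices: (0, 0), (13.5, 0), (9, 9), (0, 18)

Evaluate the objective at each vertex of the feasible region:
  z(0, 0) = 0
  z(13.5, 0) = -135
  z(9, 9) = -153  ←
  z(0, 18) = -126
The minimum is at x = 9, y = 9.

(9, 9)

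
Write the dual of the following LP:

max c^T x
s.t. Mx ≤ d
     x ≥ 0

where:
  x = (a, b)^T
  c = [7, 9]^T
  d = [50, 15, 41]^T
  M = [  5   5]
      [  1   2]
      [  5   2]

Primal max cᵀx s.t. Ax ≤ b, x ≥ 0  →  Dual min bᵀy s.t. Aᵀy ≥ c, y ≥ 0.

Minimize: z = 50y1 + 15y2 + 41y3

Subject to:
  5y1 + y2 + 5y3 ≥ 7
  5y1 + 2y2 + 2y3 ≥ 9
  y1, y2, y3 ≥ 0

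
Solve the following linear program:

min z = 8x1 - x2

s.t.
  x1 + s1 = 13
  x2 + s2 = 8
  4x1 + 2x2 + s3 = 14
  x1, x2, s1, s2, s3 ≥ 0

Evaluate the objective at each vertex of the feasible region:
  z(0, 0) = 0
  z(3.5, 0) = 28
  z(0, 7) = -7  ←
The minimum is at x1 = 0, x2 = 7.

x1 = 0, x2 = 7, z = -7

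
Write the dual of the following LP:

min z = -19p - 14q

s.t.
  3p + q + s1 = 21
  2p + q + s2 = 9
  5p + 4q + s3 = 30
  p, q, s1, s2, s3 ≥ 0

Primal min cᵀx s.t. Ax ≤ b, x ≥ 0  →  Dual max −bᵀy s.t. Aᵀy ≥ −c, y ≥ 0.

Maximize: z = -21y1 - 9y2 - 30y3

Subject to:
  3y1 + 2y2 + 5y3 ≥ 19
  y1 + y2 + 4y3 ≥ 14
  y1, y2, y3 ≥ 0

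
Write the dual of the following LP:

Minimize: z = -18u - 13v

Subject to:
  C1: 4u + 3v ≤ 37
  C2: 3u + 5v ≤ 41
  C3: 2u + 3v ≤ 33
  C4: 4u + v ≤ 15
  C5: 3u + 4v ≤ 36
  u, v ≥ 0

Primal min cᵀx s.t. Ax ≤ b, x ≥ 0  →  Dual max −bᵀy s.t. Aᵀy ≥ −c, y ≥ 0.

Maximize: z = -37y1 - 41y2 - 33y3 - 15y4 - 36y5

Subject to:
  4y1 + 3y2 + 2y3 + 4y4 + 3y5 ≥ 18
  3y1 + 5y2 + 3y3 + y4 + 4y5 ≥ 13
  y1, y2, y3, y4, y5 ≥ 0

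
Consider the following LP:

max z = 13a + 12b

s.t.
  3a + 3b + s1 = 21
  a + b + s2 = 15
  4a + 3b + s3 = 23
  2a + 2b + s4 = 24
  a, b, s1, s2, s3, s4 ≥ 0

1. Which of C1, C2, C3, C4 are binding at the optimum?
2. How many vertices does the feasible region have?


1. C1, C3
2. 4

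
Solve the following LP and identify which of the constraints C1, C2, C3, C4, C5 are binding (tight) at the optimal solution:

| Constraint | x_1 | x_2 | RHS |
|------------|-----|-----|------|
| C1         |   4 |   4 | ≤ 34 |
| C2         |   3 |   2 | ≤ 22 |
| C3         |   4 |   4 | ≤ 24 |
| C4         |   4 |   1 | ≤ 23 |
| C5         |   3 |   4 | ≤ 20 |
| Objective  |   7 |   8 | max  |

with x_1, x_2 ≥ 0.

At x_1 = 4, x_2 = 2, compute slack b - a·x for each constraint:
  C1: 34 − 24 = 10  (slack)
  C2: 22 − 16 = 6  (slack)
  C3: 24 − 24 = 0  (binding)
  C4: 23 − 18 = 5  (slack)
  C5: 20 − 20 = 0  (binding)

Optimal: x_1 = 4, x_2 = 2
Binding: C3, C5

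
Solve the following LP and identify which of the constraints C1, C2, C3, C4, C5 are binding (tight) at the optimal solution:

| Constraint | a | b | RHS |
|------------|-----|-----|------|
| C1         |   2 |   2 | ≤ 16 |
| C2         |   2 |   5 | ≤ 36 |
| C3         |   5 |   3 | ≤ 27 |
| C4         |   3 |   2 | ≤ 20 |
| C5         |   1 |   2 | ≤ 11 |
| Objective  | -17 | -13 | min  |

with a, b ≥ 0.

At a = 3, b = 4, compute slack b - a·x for each constraint:
  C1: 16 − 14 = 2  (slack)
  C2: 36 − 26 = 10  (slack)
  C3: 27 − 27 = 0  (binding)
  C4: 20 − 17 = 3  (slack)
  C5: 11 − 11 = 0  (binding)

Optimal: a = 3, b = 4
Binding: C3, C5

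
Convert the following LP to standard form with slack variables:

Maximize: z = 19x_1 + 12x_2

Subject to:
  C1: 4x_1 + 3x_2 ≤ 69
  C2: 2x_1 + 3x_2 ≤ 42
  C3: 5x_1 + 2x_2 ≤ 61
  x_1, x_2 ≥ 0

max z = 19x_1 + 12x_2

s.t.
  4x_1 + 3x_2 + s1 = 69
  2x_1 + 3x_2 + s2 = 42
  5x_1 + 2x_2 + s3 = 61
  x_1, x_2, s1, s2, s3 ≥ 0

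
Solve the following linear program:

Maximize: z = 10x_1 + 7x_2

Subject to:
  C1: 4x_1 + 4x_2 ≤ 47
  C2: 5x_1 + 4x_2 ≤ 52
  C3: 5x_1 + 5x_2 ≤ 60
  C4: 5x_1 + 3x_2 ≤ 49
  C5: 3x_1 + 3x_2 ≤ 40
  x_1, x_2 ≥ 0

Evaluate the objective at each vertex of the feasible region:
  z(0, 0) = 0
  z(9.8, 0) = 98
  z(8, 3) = 101  ←
  z(5, 6.75) = 97.25
  z(0, 11.75) = 82.25
The maximum is at x_1 = 8, x_2 = 3.

x_1 = 8, x_2 = 3, z = 101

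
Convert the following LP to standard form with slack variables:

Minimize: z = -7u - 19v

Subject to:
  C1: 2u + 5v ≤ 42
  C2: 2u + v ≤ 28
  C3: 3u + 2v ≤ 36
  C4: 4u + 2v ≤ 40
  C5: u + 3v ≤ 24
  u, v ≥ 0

min z = -7u - 19v

s.t.
  2u + 5v + s1 = 42
  2u + v + s2 = 28
  3u + 2v + s3 = 36
  4u + 2v + s4 = 40
  u + 3v + s5 = 24
  u, v, s1, s2, s3, s4, s5 ≥ 0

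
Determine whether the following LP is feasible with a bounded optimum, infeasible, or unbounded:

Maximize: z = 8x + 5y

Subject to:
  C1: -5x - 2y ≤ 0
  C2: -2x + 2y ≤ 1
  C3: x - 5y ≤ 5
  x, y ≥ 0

Unbounded (objective can increase without bound)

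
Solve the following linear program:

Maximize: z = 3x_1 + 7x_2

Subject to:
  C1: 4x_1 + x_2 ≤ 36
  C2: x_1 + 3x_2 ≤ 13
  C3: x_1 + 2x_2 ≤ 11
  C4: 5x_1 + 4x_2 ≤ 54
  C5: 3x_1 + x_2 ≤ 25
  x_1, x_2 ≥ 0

Evaluate the objective at each vertex of the feasible region:
  z(0, 0) = 0
  z(8.333, 0) = 25
  z(7.8, 1.6) = 34.6
  z(7, 2) = 35  ←
  z(0, 4.333) = 30.33
The maximum is at x_1 = 7, x_2 = 2.

x_1 = 7, x_2 = 2, z = 35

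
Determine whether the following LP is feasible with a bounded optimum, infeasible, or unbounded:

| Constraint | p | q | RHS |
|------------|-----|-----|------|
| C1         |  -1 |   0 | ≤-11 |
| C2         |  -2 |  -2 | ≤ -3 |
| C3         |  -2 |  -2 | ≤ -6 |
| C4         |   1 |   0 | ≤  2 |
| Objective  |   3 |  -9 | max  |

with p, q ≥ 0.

Infeasible (no feasible solution exists)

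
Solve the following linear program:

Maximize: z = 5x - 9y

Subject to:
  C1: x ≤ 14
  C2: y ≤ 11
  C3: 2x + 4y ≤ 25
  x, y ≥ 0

Evaluate the objective at each vertex of the feasible region:
  z(0, 0) = 0
  z(12.5, 0) = 62.5  ←
  z(0, 6.25) = -56.25
The maximum is at x = 12.5, y = 0.

x = 12.5, y = 0, z = 62.5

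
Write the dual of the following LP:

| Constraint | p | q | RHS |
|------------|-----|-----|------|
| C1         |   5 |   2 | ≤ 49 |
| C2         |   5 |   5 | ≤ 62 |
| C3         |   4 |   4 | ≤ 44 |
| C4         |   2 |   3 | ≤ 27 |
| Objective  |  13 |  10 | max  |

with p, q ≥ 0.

Primal max cᵀx s.t. Ax ≤ b, x ≥ 0  →  Dual min bᵀy s.t. Aᵀy ≥ c, y ≥ 0.

Minimize: z = 49y1 + 62y2 + 44y3 + 27y4

Subject to:
  5y1 + 5y2 + 4y3 + 2y4 ≥ 13
  2y1 + 5y2 + 4y3 + 3y4 ≥ 10
  y1, y2, y3, y4 ≥ 0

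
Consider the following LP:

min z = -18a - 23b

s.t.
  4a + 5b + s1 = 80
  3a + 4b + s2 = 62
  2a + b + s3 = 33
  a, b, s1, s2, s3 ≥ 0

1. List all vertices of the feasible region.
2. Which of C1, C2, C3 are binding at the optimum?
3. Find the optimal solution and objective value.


1. (0, 0), (16.5, 0), (14.17, 4.667), (10, 8), (0, 15.5)
2. C1, C2
3. a = 10, b = 8, z = -364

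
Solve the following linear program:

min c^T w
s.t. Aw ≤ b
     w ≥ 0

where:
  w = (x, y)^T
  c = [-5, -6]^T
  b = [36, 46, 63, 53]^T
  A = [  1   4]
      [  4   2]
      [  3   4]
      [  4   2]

Evaluate the objective at each vertex of the feasible region:
  z(0, 0) = 0
  z(11.5, 0) = -57.5
  z(8, 7) = -82  ←
  z(0, 9) = -54
The minimum is at x = 8, y = 7.

x = 8, y = 7, z = -82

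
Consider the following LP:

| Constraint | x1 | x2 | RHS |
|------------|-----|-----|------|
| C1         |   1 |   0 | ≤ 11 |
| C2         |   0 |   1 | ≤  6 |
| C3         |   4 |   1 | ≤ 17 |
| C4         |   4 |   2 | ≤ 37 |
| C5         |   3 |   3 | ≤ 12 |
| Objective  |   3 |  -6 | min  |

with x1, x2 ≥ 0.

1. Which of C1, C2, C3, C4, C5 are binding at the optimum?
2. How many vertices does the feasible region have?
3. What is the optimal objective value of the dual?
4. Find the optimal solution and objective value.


1. C5
2. 3
3. -24
4. x1 = 0, x2 = 4, z = -24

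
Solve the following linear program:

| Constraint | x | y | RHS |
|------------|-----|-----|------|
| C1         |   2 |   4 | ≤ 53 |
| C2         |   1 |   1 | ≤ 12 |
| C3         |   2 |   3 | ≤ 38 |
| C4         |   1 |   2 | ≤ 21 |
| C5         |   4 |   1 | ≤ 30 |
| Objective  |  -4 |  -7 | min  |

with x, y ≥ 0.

Evaluate the objective at each vertex of the feasible region:
  z(0, 0) = 0
  z(7.5, 0) = -30
  z(6, 6) = -66
  z(3, 9) = -75  ←
  z(0, 10.5) = -73.5
The minimum is at x = 3, y = 9.

x = 3, y = 9, z = -75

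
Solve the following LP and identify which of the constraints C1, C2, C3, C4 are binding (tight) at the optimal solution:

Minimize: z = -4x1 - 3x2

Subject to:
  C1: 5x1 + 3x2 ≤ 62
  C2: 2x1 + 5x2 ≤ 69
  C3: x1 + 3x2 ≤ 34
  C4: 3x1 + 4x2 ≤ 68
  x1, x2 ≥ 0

At x1 = 7, x2 = 9, compute slack b - a·x for each constraint:
  C1: 62 − 62 = 0  (binding)
  C2: 69 − 59 = 10  (slack)
  C3: 34 − 34 = 0  (binding)
  C4: 68 − 57 = 11  (slack)

Optimal: x1 = 7, x2 = 9
Binding: C1, C3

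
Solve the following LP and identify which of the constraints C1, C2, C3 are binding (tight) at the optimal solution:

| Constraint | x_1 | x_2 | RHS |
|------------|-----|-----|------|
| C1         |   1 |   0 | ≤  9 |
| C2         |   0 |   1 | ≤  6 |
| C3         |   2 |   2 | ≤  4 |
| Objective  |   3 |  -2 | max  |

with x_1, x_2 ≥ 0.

At x_1 = 2, x_2 = 0, compute slack b - a·x for each constraint:
  C1: 9 − 2 = 7  (slack)
  C2: 6 − 0 = 6  (slack)
  C3: 4 − 4 = 0  (binding)

Optimal: x_1 = 2, x_2 = 0
Binding: C3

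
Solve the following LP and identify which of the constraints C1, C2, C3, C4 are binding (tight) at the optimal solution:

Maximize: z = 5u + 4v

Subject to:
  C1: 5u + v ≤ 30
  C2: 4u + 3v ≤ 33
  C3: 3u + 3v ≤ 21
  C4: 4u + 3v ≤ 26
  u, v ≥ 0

At u = 5, v = 2, compute slack b - a·x for each constraint:
  C1: 30 − 27 = 3  (slack)
  C2: 33 − 26 = 7  (slack)
  C3: 21 − 21 = 0  (binding)
  C4: 26 − 26 = 0  (binding)

Optimal: u = 5, v = 2
Binding: C3, C4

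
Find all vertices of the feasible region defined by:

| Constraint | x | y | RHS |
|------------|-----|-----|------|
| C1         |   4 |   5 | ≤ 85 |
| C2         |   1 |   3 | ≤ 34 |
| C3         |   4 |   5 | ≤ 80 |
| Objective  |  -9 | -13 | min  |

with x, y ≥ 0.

(0, 0), (20, 0), (10, 8), (0, 11.33)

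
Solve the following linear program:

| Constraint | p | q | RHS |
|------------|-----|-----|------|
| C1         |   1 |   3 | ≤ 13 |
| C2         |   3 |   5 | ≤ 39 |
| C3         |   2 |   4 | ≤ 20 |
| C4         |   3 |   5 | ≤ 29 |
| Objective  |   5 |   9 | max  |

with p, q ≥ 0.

Evaluate the objective at each vertex of the feasible region:
  z(0, 0) = 0
  z(9.667, 0) = 48.33
  z(8, 1) = 49  ←
  z(4, 3) = 47
  z(0, 4.333) = 39
The maximum is at p = 8, q = 1.

p = 8, q = 1, z = 49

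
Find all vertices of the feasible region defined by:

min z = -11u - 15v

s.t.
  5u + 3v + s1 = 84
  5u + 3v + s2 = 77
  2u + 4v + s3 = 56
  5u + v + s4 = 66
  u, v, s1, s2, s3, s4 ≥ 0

(0, 0), (13.2, 0), (12.1, 5.5), (10, 9), (0, 14)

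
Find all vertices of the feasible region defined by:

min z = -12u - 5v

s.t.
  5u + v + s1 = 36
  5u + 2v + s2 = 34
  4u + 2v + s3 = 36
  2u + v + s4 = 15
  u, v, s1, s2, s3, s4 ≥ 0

(0, 0), (6.8, 0), (4, 7), (0, 15)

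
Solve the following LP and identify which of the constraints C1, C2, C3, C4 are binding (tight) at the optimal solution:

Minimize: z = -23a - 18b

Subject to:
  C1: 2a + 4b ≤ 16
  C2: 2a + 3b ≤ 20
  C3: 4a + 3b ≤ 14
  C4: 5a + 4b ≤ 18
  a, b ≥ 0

At a = 2, b = 2, compute slack b - a·x for each constraint:
  C1: 16 − 12 = 4  (slack)
  C2: 20 − 10 = 10  (slack)
  C3: 14 − 14 = 0  (binding)
  C4: 18 − 18 = 0  (binding)

Optimal: a = 2, b = 2
Binding: C3, C4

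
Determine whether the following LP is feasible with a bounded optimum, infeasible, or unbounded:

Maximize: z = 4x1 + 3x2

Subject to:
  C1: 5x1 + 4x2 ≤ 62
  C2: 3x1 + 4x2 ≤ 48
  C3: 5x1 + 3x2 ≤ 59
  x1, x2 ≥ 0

Feasible with a bounded optimal solution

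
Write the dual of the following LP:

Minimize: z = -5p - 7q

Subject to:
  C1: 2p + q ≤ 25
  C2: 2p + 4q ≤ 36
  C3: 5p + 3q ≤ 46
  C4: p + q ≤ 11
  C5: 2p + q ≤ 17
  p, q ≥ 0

Primal min cᵀx s.t. Ax ≤ b, x ≥ 0  →  Dual max −bᵀy s.t. Aᵀy ≥ −c, y ≥ 0.

Maximize: z = -25y1 - 36y2 - 46y3 - 11y4 - 17y5

Subject to:
  2y1 + 2y2 + 5y3 + y4 + 2y5 ≥ 5
  y1 + 4y2 + 3y3 + y4 + y5 ≥ 7
  y1, y2, y3, y4, y5 ≥ 0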